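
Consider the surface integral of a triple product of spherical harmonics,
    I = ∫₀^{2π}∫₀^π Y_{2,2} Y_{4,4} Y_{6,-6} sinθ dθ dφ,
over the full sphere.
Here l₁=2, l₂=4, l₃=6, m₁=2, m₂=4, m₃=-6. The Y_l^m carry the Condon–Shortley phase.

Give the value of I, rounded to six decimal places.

0.353849

m-sum 0 ✓  L=12 even ✓  2≤6≤6 ✓
Π(2lᵢ+1) = 5×9×13 = 585
triangle coeff Δ(2,4,6) = 1/6435
Σ_t [0,0]: t=0:+1/2304 = 1/2304
(3j)²=5/143 [(2 4 6; 0 0 0)], sign=+1
Σ_t [0,0]: t=0:+1/967680 = 1/967680
(3j)²=1/13 [(2 4 6; 2 4 -6)], sign=+1
⇒ 4πI² = 225/143
I = (+1)√(225/143/(4π)) = 0.35384927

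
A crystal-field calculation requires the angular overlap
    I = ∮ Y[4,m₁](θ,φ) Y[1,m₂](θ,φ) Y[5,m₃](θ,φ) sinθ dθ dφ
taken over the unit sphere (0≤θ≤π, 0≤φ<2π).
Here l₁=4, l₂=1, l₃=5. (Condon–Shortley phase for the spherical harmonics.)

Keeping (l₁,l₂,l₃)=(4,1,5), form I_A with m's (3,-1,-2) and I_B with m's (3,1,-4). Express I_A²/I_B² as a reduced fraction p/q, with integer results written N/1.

Shared (l₁,l₂,l₃)=(4,1,5): N and (l;000)² cancel in I_A²/I_B².
A: Δ = 0!·8!·2!/11! = 1/495; Racah Σ t=0..0: t=0:+1/10080 = 1/10080; ⇒ 3j(4 1 5; 3 -1 -2)² = 1/165, sgn -1
B: Δ = 0!·8!·2!/11! = 1/495; Racah Σ t=0..0: t=0:+1/10080 = 1/10080; ⇒ 3j(4 1 5; 3 1 -4)² = 4/55, sgn -1
I_A²/I_B² = (1/165)/(4/55) = 1/12

1/12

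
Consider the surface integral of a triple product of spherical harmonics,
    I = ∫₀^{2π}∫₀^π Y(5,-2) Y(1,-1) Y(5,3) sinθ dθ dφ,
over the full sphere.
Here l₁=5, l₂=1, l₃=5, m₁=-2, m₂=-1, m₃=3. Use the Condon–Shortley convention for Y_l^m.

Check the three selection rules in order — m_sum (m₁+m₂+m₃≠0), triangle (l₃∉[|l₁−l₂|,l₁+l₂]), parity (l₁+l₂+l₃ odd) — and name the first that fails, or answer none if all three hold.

parity

Σmᵢ = 0  ✓
l₃∈[|l₁−l₂|,l₁+l₂]=[4,6], have l₃=5  ✓
Σlᵢ = 11 ⇒ odd  ✗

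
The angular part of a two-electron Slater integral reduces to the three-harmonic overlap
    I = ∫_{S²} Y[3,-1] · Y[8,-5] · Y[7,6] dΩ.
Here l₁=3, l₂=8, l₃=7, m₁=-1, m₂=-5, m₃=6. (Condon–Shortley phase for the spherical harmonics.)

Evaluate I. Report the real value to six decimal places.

m-sum 0 ✓  L=18 even ✓  5≤7≤11 ✓
Π(2lᵢ+1) = 7×17×15 = 1785
triangle coeff Δ(3,8,7) = 1/5290740
Σ_t [1,3]: t=1:−1/7257600 t=2:+1/2073600 t=3:−1/7257600 = 1/4838400
(3j)²=252/20995 [(3 8 7; 0 0 0)], sign=-1
Σ_t [2,3]: t=2:+1/319334400 t=3:−1/2874009600 = 1/359251200
(3j)²=1664/101745 [(3 8 7; -1 -5 6)], sign=-1
⇒ 4πI² = 10752/30685
I = (+1)√(10752/30685/(4π)) = 0.16698468

0.166985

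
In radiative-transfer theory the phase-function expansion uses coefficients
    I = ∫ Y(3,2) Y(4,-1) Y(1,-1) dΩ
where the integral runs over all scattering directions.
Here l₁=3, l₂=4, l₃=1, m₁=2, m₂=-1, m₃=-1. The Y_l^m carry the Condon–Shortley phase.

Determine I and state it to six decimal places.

-0.106622

Rules hold: Σm=0, L=8 even, 1≤1≤7.
N = 7·9·3 = 189
Δ = 6!·0!·2!/9! = 1/252
Racah Σ t=3..3: t=3:−1/36 = -1/36
⇒ 3j(3 4 1; 0 0 0)² = 4/63, sgn +1
Racah Σ t=1..1: t=1:−1/240 = -1/240
⇒ 3j(3 4 1; 2 -1 -1)² = 1/84, sgn -1
4πI² = N·(3j₀)²·(3jₘ)² = 1/7
I = -1·√(0.142857/4π) = -0.10662181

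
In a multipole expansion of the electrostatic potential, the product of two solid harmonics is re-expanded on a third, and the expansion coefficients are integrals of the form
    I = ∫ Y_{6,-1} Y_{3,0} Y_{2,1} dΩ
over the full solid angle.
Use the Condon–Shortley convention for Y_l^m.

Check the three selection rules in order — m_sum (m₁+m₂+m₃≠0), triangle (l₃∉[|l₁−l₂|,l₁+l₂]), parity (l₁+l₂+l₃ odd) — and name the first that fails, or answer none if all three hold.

azimuthal sum: -1 + 0 + 1 = 0  ✓
3 ≤ 2 ≤ 9 (triangle on l)  ✗
L = 6 + 3 + 2 = 11 (odd)

triangle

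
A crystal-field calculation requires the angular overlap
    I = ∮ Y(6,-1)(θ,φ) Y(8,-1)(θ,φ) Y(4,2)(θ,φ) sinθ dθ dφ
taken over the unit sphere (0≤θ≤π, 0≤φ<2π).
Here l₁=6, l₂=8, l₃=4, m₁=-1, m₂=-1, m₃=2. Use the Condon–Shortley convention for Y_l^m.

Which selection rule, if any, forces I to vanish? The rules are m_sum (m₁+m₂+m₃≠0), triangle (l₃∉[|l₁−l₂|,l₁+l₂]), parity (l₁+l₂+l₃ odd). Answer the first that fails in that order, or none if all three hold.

none

m₁+m₂+m₃ = -1 − 1 + 2 = 0  ✓
triangle: |6−8|=2 ≤ l₃=4 ≤ 6+8=14  ✓
parity: l₁+l₂+l₃ = 18 is even  ✓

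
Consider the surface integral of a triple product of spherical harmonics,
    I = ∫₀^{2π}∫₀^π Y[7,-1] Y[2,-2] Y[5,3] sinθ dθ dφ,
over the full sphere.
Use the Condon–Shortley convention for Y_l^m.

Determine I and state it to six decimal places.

Checks pass: Σm=0; 14 even; l₃=5∈[5,9].
(2·7+1)(2·2+1)(2·5+1) = 825
Δ: 4! 10! 0! / 15! → 1/15015
sum: t=2:+1/57600 = 1/57600
3j²(7 2 5; 0 0 0) = Δ·Π!·Σ² = 21/715  (sign -1)
sum: t=0:+1/1935360 = 1/1935360
3j²(7 2 5; -1 -2 3) = Δ·Π!·Σ² = 1/1001  (sign +1)
combine: 4πI² = 825·21/715·1/1001 = 45/1859
take √, sign -1: I = -0.04388960

-0.043890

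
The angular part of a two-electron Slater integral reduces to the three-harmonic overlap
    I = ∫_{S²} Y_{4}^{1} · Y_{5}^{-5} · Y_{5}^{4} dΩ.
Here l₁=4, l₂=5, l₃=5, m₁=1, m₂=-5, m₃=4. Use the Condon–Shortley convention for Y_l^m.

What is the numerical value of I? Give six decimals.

0.184127

Checks pass: Σm=0; 14 even; l₃=5∈[1,9].
(2·4+1)(2·5+1)(2·5+1) = 1089
Δ: 4! 4! 6! / 15! → 1/3153150
sum: t=0:+1/69120 t=1:−1/1728 t=2:+1/576 t=3:−1/1728 t=4:+1/69120 = 7/11520
3j²(4 5 5; 0 0 0) = Δ·Π!·Σ² = 2/143  (sign -1)
sum: t=0:+1/103680 = 1/103680
3j²(4 5 5; 1 -5 4) = Δ·Π!·Σ² = 4/143  (sign -1)
combine: 4πI² = 1089·2/143·4/143 = 72/169
take √, sign +1: I = 0.18412721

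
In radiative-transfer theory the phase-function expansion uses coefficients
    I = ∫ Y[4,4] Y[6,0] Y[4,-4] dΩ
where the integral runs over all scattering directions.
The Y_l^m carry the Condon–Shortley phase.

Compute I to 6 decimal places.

m-sum 0 ✓  L=14 even ✓  2≤4≤10 ✓
Π(2lᵢ+1) = 9×13×9 = 1053
triangle coeff Δ(4,6,4) = 1/1261260
Σ_t [2,4]: t=2:+1/4608 t=3:−1/1296 t=4:+1/4608 = -7/20736
(3j)²=20/1287 [(4 6 4; 0 0 0)], sign=-1
Σ_t [0,0]: t=0:+1/1036800 = 1/1036800
(3j)²=4/6435 [(4 6 4; 4 0 -4)], sign=+1
⇒ 4πI² = 16/1573
I = (-1)√(16/1573/(4π)) = -0.02845055

-0.028451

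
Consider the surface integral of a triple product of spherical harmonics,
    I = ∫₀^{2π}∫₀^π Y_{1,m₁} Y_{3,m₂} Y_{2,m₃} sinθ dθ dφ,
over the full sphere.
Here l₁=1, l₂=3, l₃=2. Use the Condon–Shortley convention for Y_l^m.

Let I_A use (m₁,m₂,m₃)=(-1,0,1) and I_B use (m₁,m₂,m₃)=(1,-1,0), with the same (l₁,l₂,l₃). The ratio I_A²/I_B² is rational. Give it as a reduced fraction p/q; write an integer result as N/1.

1/2

l's match ⇒ only the (l;m) 3-j factors differ between A and B.
A: triangle coeff Δ(1,3,2) = 1/105; Σ_t [2,2]: t=2:+1/12 = 1/12; (3j)²=1/35 [(1 3 2; -1 0 1)], sign=-1
B: triangle coeff Δ(1,3,2) = 1/105; Σ_t [0,0]: t=0:+1/8 = 1/8; (3j)²=2/35 [(1 3 2; 1 -1 0)], sign=+1
I_A²/I_B² = (1/35)/(2/35) = 1/2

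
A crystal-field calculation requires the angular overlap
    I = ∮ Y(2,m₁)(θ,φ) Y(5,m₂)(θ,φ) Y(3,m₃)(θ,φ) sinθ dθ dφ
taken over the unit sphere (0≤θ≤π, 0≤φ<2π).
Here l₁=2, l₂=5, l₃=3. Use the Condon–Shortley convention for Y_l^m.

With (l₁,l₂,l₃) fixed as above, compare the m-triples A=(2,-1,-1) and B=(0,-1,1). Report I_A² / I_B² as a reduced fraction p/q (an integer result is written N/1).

Shared (l₁,l₂,l₃)=(2,5,3): N and (l;000)² cancel in I_A²/I_B².
A: Δ = 4!·0!·6!/11! = 1/2310; Racah Σ t=0..0: t=0:+1/1152 = 1/1152; ⇒ 3j(2 5 3; 2 -1 -1)² = 1/154, sgn +1
B: Δ = 4!·0!·6!/11! = 1/2310; Racah Σ t=2..2: t=2:+1/192 = 1/192; ⇒ 3j(2 5 3; 0 -1 1)² = 3/77, sgn +1
I_A²/I_B² = (1/154)/(3/77) = 1/6

1/6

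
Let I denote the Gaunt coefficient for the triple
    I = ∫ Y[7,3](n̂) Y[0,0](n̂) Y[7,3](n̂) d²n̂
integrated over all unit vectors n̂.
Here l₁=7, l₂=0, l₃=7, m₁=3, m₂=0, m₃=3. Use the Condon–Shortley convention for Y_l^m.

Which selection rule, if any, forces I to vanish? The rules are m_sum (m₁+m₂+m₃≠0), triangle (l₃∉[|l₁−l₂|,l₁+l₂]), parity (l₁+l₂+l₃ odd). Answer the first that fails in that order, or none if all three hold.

m_sum

azimuthal sum: 3 + 0 + 3 = 6  ✗
7 ≤ 7 ≤ 7 (triangle on l)
L = 7 + 0 + 7 = 14 (even)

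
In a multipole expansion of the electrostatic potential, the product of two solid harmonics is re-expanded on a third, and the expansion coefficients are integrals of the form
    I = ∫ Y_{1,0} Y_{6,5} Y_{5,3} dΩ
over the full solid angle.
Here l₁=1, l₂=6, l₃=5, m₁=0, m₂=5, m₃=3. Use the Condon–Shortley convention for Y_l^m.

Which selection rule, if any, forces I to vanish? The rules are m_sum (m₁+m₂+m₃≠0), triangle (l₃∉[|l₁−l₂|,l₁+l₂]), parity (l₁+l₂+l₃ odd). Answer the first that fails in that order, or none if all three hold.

Σmᵢ = 8  ✗
l₃∈[|l₁−l₂|,l₁+l₂]=[5,7], have l₃=5
Σlᵢ = 12 ⇒ even

m_sum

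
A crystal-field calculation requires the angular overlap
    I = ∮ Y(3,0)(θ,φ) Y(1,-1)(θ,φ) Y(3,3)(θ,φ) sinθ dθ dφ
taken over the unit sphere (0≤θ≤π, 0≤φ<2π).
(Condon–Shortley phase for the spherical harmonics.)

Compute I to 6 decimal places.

0.000000

m-sum = 0 − 1 + 3 = 2 ≠ 0 ⇒ I = 0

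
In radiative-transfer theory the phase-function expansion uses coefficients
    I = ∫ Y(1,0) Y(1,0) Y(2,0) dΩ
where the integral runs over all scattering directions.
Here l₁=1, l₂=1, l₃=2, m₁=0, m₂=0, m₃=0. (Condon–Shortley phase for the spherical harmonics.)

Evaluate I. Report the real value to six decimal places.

0.252313

Rules hold: Σm=0, L=4 even, 0≤2≤2.
N = 3·3·5 = 45
Δ = 0!·2!·2!/5! = 1/30
Racah Σ t=0..0: t=0:+1/1 = 1/1
⇒ 3j(1 1 2; 0 0 0)² = 2/15, sgn +1
(m-triple is (0,0,0) — same symbol as above.)
4πI² = N·(3j₀)²·(3jₘ)² = 4/5
I = +1·√(0.8/4π) = 0.25231325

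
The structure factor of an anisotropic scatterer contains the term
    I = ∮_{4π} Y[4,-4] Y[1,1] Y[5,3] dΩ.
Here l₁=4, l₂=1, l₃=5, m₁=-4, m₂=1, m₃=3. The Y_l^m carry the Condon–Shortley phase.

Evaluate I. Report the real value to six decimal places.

m-sum 0 ✓  L=10 even ✓  3≤5≤5 ✓
Π(2lᵢ+1) = 9×3×11 = 297
triangle coeff Δ(4,1,5) = 1/495
Σ_t [0,0]: t=0:+1/576 = 1/576
(3j)²=5/99 [(4 1 5; 0 0 0)], sign=-1
Σ_t [0,0]: t=0:+1/80640 = 1/80640
(3j)²=1/495 [(4 1 5; -4 1 3)], sign=+1
⇒ 4πI² = 1/33
I = (-1)√(1/33/(4π)) = -0.04910640

-0.049106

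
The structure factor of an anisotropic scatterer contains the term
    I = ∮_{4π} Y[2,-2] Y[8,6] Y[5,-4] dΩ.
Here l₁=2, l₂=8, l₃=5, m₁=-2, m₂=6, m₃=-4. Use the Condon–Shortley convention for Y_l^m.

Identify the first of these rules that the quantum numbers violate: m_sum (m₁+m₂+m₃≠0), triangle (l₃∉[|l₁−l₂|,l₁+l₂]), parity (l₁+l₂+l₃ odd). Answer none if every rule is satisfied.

Σmᵢ = 0  ✓
l₃∈[|l₁−l₂|,l₁+l₂]=[6,10], have l₃=5  ✗
Σlᵢ = 15 ⇒ odd

triangle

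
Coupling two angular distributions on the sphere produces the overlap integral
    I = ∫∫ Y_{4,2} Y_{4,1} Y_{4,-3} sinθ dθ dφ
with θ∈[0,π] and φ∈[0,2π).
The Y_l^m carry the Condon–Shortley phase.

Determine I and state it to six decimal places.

-0.063661

Checks pass: Σm=0; 12 even; l₃=4∈[0,8].
(2·4+1)(2·4+1)(2·4+1) = 729
Δ: 4! 4! 4! / 13! → 1/450450
sum: t=0:+1/13824 t=1:−1/216 t=2:+1/64 t=3:−1/216 t=4:+1/13824 = 5/768
3j²(4 4 4; 0 0 0) = Δ·Π!·Σ² = 18/1001  (sign +1)
sum: t=1:−1/864 t=2:+1/576 = 1/1728
3j²(4 4 4; 2 1 -3) = Δ·Π!·Σ² = 5/1287  (sign -1)
combine: 4πI² = 729·18/1001·5/1287 = 7290/143143
take √, sign -1: I = -0.06366105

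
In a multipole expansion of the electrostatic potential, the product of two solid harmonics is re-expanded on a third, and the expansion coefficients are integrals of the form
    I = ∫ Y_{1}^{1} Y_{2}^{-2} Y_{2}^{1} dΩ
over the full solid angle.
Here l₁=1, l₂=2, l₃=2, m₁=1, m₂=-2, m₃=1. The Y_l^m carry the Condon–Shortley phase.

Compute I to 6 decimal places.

0.000000

l₁+l₂+l₃=5 is odd: 3j(l;000)=0 ⇒ I=0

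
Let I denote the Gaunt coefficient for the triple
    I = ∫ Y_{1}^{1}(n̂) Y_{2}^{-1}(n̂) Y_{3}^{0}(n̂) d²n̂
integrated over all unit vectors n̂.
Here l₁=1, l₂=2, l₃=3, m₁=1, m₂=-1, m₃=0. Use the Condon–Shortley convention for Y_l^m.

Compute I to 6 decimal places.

Checks pass: Σm=0; 6 even; l₃=3∈[1,3].
(2·1+1)(2·2+1)(2·3+1) = 105
Δ: 0! 2! 4! / 7! → 1/105
sum: t=0:+1/4 = 1/4
3j²(1 2 3; 0 0 0) = Δ·Π!·Σ² = 3/35  (sign -1)
sum: t=0:+1/12 = 1/12
3j²(1 2 3; 1 -1 0) = Δ·Π!·Σ² = 1/35  (sign -1)
combine: 4πI² = 105·3/35·1/35 = 9/35
take √, sign +1: I = 0.14304817

0.143048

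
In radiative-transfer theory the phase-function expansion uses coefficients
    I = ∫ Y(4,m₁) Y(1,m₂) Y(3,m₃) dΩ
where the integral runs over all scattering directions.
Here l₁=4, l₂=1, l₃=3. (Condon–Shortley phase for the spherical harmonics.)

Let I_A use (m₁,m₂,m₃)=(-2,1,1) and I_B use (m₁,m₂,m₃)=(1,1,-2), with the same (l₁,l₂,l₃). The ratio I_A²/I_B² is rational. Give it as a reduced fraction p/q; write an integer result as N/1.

5/1

l's match ⇒ only the (l;m) 3-j factors differ between A and B.
A: triangle coeff Δ(4,1,3) = 1/252; Σ_t [2,2]: t=2:+1/96 = 1/96; (3j)²=5/84 [(4 1 3; -2 1 1)], sign=+1
B: triangle coeff Δ(4,1,3) = 1/252; Σ_t [2,2]: t=2:+1/240 = 1/240; (3j)²=1/84 [(4 1 3; 1 1 -2)], sign=-1
I_A²/I_B² = (5/84)/(1/84) = 5/1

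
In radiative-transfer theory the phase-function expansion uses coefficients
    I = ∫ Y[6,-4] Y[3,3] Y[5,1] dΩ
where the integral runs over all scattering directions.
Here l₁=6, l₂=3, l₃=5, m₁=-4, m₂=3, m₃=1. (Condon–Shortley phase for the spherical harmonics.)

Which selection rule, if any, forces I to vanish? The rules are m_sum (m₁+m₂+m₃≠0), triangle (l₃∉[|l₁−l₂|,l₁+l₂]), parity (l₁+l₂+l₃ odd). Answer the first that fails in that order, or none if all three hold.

m₁+m₂+m₃ = -4 + 3 + 1 = 0  ✓
triangle: |6−3|=3 ≤ l₃=5 ≤ 6+3=9  ✓
parity: l₁+l₂+l₃ = 14 is even  ✓

none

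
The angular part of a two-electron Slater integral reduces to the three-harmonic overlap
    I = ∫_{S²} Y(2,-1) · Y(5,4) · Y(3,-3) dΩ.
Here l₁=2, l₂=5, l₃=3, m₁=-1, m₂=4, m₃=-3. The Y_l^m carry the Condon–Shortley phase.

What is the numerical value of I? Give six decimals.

Rules hold: Σm=0, L=10 even, 3≤3≤7.
N = 5·11·7 = 385
Δ = 4!·0!·6!/11! = 1/2310
Racah Σ t=2..2: t=2:+1/144 = 1/144
⇒ 3j(2 5 3; 0 0 0)² = 10/231, sgn -1
Racah Σ t=3..3: t=3:−1/4320 = -1/4320
⇒ 3j(2 5 3; -1 4 -3)² = 2/55, sgn -1
4πI² = N·(3j₀)²·(3jₘ)² = 20/33
I = +1·√(0.606061/4π) = 0.21961050

0.219610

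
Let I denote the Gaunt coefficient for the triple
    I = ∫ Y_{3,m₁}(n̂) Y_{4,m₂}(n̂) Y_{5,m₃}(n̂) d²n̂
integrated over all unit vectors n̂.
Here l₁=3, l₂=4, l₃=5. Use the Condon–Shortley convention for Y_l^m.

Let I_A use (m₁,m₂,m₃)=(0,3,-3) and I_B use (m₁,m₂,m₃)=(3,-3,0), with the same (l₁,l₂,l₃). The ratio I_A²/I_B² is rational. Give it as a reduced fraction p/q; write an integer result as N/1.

Shared (l₁,l₂,l₃)=(3,4,5): N and (l;000)² cancel in I_A²/I_B².
A: Δ = 2!·4!·6!/13! = 1/180180; Racah Σ t=1..2: t=1:−1/2880 t=2:+1/1440 = 1/2880; ⇒ 3j(3 4 5; 0 3 -3)² = 7/715, sgn +1
B: Δ = 2!·4!·6!/13! = 1/180180; Racah Σ t=0..0: t=0:+1/5760 = 1/5760; ⇒ 3j(3 4 5; 3 -3 0)² = 5/572, sgn -1
I_A²/I_B² = (7/715)/(5/572) = 28/25

28/25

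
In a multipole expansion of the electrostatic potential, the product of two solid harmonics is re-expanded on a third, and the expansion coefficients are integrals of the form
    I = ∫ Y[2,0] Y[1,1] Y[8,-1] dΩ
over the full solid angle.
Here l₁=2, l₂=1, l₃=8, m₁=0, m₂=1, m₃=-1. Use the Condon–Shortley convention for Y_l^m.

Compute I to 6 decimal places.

0.000000

triangle: need 1≤l₃≤3, have 8; I=0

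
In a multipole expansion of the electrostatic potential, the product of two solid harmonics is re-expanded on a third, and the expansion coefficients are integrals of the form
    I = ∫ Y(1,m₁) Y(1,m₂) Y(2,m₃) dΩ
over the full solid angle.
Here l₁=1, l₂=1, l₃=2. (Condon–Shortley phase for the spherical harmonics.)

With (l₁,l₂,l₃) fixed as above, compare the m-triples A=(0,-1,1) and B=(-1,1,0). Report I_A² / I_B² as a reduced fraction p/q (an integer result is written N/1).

3/1

Same 1,1,2: normalisation and zero-m 3j drop out of the ratio.
A: Δ: 0! 2! 2! / 5! → 1/30; sum: t=0:+1/2 = 1/2; 3j²(1 1 2; 0 -1 1) = Δ·Π!·Σ² = 1/10  (sign -1)
B: Δ: 0! 2! 2! / 5! → 1/30; sum: t=0:+1/4 = 1/4; 3j²(1 1 2; -1 1 0) = Δ·Π!·Σ² = 1/30  (sign +1)
I_A²/I_B² = (1/10)/(1/30) = 3/1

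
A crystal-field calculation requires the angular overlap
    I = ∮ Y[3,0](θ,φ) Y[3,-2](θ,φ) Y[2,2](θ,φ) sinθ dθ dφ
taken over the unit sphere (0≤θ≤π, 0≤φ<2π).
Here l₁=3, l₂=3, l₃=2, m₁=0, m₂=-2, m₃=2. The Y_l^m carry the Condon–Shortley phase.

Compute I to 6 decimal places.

-0.188063

Checks pass: Σm=0; 8 even; l₃=2∈[0,6].
(2·3+1)(2·3+1)(2·2+1) = 245
Δ: 4! 2! 2! / 9! → 1/3780
sum: t=1:−1/24 t=2:+1/4 t=3:−1/24 = 1/6
3j²(3 3 2; 0 0 0) = Δ·Π!·Σ² = 4/105  (sign +1)
sum: t=1:−1/24 = -1/24
3j²(3 3 2; 0 -2 2) = Δ·Π!·Σ² = 1/21  (sign -1)
combine: 4πI² = 245·4/105·1/21 = 4/9
take √, sign -1: I = -0.18806319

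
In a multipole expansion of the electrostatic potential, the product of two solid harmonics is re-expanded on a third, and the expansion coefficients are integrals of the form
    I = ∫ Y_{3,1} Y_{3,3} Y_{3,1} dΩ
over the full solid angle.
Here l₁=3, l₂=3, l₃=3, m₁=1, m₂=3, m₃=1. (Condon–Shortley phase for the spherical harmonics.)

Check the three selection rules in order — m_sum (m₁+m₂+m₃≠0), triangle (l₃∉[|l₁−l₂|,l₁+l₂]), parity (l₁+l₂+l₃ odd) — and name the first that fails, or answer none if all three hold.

Σmᵢ = 5  ✗
l₃∈[|l₁−l₂|,l₁+l₂]=[0,6], have l₃=3
Σlᵢ = 9 ⇒ odd

m_sum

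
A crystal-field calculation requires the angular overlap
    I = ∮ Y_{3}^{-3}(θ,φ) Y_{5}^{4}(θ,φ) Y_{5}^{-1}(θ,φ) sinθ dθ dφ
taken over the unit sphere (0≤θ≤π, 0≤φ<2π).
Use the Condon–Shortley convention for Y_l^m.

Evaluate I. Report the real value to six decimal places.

l₁+l₂+l₃=13 is odd: 3j(l;000)=0 ⇒ I=0

0.000000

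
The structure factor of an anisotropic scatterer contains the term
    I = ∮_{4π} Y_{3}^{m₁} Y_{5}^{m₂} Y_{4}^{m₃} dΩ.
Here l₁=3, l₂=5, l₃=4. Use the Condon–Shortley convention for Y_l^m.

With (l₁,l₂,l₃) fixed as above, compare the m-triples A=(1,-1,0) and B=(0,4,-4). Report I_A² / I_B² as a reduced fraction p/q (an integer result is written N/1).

l's match ⇒ only the (l;m) 3-j factors differ between A and B.
A: triangle coeff Δ(3,5,4) = 1/180180; Σ_t [0,2]: t=0:+1/2304 t=1:−1/216 t=2:+1/384 = -11/6912; (3j)²=11/1638 [(3 5 4; 1 -1 0)], sign=-1
B: triangle coeff Δ(3,5,4) = 1/180180; Σ_t [3,3]: t=3:−1/8640 = -1/8640; (3j)²=28/715 [(3 5 4; 0 4 -4)], sign=-1
I_A²/I_B² = (11/1638)/(28/715) = 605/3528

605/3528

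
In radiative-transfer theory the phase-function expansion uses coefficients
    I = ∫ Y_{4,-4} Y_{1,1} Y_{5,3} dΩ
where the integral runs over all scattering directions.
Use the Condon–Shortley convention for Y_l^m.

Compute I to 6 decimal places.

Rules hold: Σm=0, L=10 even, 3≤5≤5.
N = 9·3·11 = 297
Δ = 0!·8!·2!/11! = 1/495
Racah Σ t=0..0: t=0:+1/576 = 1/576
⇒ 3j(4 1 5; 0 0 0)² = 5/99, sgn -1
Racah Σ t=0..0: t=0:+1/80640 = 1/80640
⇒ 3j(4 1 5; -4 1 3)² = 1/495, sgn +1
4πI² = N·(3j₀)²·(3jₘ)² = 1/33
I = -1·√(0.030303/4π) = -0.04910640

-0.049106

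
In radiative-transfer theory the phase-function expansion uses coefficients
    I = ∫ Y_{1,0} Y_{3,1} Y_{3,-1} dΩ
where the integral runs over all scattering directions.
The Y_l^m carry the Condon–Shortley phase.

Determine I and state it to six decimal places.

Σlᵢ=7 odd — θ-integrand is odd under cosθ→−cosθ; I=0

0.000000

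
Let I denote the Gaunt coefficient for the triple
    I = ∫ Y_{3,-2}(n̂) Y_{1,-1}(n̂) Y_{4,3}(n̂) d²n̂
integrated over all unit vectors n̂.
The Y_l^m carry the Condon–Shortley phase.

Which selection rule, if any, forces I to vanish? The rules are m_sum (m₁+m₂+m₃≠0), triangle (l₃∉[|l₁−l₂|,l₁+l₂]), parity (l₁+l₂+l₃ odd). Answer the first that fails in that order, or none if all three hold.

m₁+m₂+m₃ = -2 − 1 + 3 = 0  ✓
triangle: |3−1|=2 ≤ l₃=4 ≤ 3+1=4  ✓
parity: l₁+l₂+l₃ = 8 is even  ✓

none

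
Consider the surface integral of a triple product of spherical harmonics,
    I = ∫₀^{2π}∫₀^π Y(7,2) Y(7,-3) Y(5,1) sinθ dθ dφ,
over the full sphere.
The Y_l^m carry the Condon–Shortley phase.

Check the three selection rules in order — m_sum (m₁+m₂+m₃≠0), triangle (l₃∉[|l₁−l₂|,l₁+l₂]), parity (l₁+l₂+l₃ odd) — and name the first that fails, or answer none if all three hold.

azimuthal sum: 2 − 3 + 1 = 0  ✓
0 ≤ 5 ≤ 14 (triangle on l)  ✓
L = 7 + 7 + 5 = 19 (odd)  ✗

parity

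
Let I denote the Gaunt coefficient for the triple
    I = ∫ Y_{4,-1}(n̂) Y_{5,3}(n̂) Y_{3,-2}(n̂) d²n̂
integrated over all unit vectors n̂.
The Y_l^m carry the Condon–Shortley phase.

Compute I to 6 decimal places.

m-sum 0 ✓  L=12 even ✓  1≤3≤9 ✓
Π(2lᵢ+1) = 9×11×7 = 693
triangle coeff Δ(4,5,3) = 1/180180
Σ_t [2,4]: t=2:+1/576 t=3:−1/144 t=4:+1/576 = -1/288
(3j)²=20/1001 [(4 5 3; 0 0 0)], sign=+1
Σ_t [4,5]: t=4:+1/1152 t=5:−1/1440 = 1/5760
(3j)²=1/858 [(4 5 3; -1 3 -2)], sign=-1
⇒ 4πI² = 30/1859
I = (-1)√(30/1859/(4π)) = -0.03583571

-0.035836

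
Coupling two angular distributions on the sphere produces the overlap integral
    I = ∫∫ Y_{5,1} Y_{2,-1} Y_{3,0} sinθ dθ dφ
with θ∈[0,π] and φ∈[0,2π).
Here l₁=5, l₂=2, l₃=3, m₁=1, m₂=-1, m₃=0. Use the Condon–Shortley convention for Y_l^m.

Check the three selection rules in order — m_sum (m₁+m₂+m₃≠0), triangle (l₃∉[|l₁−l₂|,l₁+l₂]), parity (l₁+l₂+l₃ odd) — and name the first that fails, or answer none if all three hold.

Σmᵢ = 0  ✓
l₃∈[|l₁−l₂|,l₁+l₂]=[3,7], have l₃=3  ✓
Σlᵢ = 10 ⇒ even  ✓

none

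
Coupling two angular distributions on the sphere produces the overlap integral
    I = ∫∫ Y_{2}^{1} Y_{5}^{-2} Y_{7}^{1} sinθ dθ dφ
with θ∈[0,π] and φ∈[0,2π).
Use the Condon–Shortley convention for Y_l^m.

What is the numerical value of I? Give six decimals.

Checks pass: Σm=0; 14 even; l₃=7∈[3,7].
(2·2+1)(2·5+1)(2·7+1) = 825
Δ: 0! 4! 10! / 15! → 1/15015
sum: t=0:+1/57600 = 1/57600
3j²(2 5 7; 0 0 0) = Δ·Π!·Σ² = 21/715  (sign -1)
sum: t=0:+1/181440 = 1/181440
3j²(2 5 7; 1 -2 1) = Δ·Π!·Σ² = 32/3003  (sign +1)
combine: 4πI² = 825·21/715·32/3003 = 480/1859
take √, sign -1: I = -0.14334284

-0.143343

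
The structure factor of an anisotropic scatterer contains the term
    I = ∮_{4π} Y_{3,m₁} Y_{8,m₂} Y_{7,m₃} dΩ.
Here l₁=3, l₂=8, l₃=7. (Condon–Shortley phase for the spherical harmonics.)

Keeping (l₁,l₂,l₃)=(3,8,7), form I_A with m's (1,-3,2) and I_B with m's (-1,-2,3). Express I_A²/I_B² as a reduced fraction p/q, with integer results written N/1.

1617/841

l's match ⇒ only the (l;m) 3-j factors differ between A and B.
A: triangle coeff Δ(3,8,7) = 1/5290740; Σ_t [0,2]: t=0:+1/29030400 t=1:−1/5806080 t=2:+1/17418240 = -1/12441600; (3j)²=154/12597 [(3 8 7; 1 -3 2)], sign=+1
B: triangle coeff Δ(3,8,7) = 1/5290740; Σ_t [2,4]: t=2:+1/7741440 t=3:−1/13063680 t=4:+1/348364800 = 29/522547200; (3j)²=1682/264537 [(3 8 7; -1 -2 3)], sign=+1
I_A²/I_B² = (154/12597)/(1682/264537) = 1617/841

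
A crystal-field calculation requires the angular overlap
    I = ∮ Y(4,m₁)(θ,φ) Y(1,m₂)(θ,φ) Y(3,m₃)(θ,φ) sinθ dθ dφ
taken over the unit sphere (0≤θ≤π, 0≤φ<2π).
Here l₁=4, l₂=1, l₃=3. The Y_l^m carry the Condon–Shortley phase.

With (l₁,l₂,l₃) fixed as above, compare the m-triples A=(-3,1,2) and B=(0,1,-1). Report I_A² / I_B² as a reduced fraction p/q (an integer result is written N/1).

l's match ⇒ only the (l;m) 3-j factors differ between A and B.
A: triangle coeff Δ(4,1,3) = 1/252; Σ_t [2,2]: t=2:+1/240 = 1/240; (3j)²=1/12 [(4 1 3; -3 1 2)], sign=-1
B: triangle coeff Δ(4,1,3) = 1/252; Σ_t [2,2]: t=2:+1/96 = 1/96; (3j)²=1/42 [(4 1 3; 0 1 -1)], sign=+1
I_A²/I_B² = (1/12)/(1/42) = 7/2

7/2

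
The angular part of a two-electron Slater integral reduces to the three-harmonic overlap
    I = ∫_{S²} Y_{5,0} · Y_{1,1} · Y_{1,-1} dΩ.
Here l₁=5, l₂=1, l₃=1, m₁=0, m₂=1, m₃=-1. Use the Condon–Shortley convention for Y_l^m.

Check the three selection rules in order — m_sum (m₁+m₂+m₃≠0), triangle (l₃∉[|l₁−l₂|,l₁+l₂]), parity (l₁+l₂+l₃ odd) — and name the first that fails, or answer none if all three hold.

triangle

azimuthal sum: 0 + 1 − 1 = 0  ✓
4 ≤ 1 ≤ 6 (triangle on l)  ✗
L = 5 + 1 + 1 = 7 (odd)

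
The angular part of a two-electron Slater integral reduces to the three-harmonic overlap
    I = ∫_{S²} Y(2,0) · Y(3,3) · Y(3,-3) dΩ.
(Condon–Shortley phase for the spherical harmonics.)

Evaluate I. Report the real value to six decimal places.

Rules hold: Σm=0, L=8 even, 1≤3≤5.
N = 5·7·7 = 245
Δ = 2!·2!·4!/9! = 1/3780
Racah Σ t=0..2: t=0:+1/24 t=1:−1/4 t=2:+1/24 = -1/6
⇒ 3j(2 3 3; 0 0 0)² = 4/105, sgn +1
Racah Σ t=2..2: t=2:+1/96 = 1/96
⇒ 3j(2 3 3; 0 3 -3)² = 5/84, sgn +1
4πI² = N·(3j₀)²·(3jₘ)² = 5/9
I = +1·√(0.555556/4π) = 0.21026104

0.210261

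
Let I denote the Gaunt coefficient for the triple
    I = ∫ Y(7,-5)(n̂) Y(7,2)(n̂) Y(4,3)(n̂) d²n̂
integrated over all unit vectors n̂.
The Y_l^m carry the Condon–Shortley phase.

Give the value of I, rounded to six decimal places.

0.160152

m-sum 0 ✓  L=18 even ✓  0≤4≤14 ✓
Π(2lᵢ+1) = 15×15×9 = 2025
triangle coeff Δ(7,7,4) = 1/58198140
Σ_t [3,7]: t=3:−1/17418240 t=4:+1/622080 t=5:−1/230400 t=6:+1/622080 t=7:−1/17418240 = -1/806400
(3j)²=2268/230945 [(7 7 4; 0 0 0)], sign=-1
Σ_t [8,9]: t=8:+1/11612160 t=9:−1/52254720 = 1/14929920
(3j)²=1225/75582 [(7 7 4; -5 2 3)], sign=-1
⇒ 4πI² = 62511750/193947611
I = (+1)√(62511750/193947611/(4π)) = 0.16015248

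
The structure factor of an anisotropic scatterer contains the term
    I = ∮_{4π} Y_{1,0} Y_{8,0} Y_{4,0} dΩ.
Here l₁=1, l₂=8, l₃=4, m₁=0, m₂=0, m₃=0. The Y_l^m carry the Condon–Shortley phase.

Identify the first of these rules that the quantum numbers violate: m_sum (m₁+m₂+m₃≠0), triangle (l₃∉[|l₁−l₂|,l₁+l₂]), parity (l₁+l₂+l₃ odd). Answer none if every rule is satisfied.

azimuthal sum: 0 + 0 + 0 = 0  ✓
7 ≤ 4 ≤ 9 (triangle on l)  ✗
L = 1 + 8 + 4 = 13 (odd)

triangle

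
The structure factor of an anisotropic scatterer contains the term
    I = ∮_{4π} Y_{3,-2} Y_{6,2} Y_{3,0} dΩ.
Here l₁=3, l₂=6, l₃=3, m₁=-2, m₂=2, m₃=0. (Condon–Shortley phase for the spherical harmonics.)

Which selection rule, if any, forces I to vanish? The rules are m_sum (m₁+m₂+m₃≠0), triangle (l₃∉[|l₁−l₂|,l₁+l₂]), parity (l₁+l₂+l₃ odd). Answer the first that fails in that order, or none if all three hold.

m₁+m₂+m₃ = -2 + 2 + 0 = 0  ✓
triangle: |3−6|=3 ≤ l₃=3 ≤ 3+6=9  ✓
parity: l₁+l₂+l₃ = 12 is even  ✓

none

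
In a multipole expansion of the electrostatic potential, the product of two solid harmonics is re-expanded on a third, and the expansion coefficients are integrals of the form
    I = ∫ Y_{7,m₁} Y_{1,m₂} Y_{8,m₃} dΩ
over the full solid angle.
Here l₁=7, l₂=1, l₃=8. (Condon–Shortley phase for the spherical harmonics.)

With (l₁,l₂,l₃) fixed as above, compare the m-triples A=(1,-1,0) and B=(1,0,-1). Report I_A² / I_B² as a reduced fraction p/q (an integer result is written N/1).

4/9

l's match ⇒ only the (l;m) 3-j factors differ between A and B.
A: triangle coeff Δ(7,1,8) = 1/2040; Σ_t [0,0]: t=0:+1/58060800 = 1/58060800; (3j)²=7/510 [(7 1 8; 1 -1 0)], sign=+1
B: triangle coeff Δ(7,1,8) = 1/2040; Σ_t [0,0]: t=0:+1/29030400 = 1/29030400; (3j)²=21/680 [(7 1 8; 1 0 -1)], sign=-1
I_A²/I_B² = (7/510)/(21/680) = 4/9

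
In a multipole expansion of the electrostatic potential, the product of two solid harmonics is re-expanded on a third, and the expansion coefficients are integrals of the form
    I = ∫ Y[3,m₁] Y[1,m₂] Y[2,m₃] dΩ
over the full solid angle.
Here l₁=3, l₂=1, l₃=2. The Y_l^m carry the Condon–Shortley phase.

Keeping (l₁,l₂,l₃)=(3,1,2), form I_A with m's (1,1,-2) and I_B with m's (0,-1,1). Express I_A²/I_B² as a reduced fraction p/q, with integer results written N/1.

1/3

Same 3,1,2: normalisation and zero-m 3j drop out of the ratio.
A: Δ: 2! 4! 0! / 7! → 1/105; sum: t=2:+1/48 = 1/48; 3j²(3 1 2; 1 1 -2) = Δ·Π!·Σ² = 1/105  (sign +1)
B: Δ: 2! 4! 0! / 7! → 1/105; sum: t=0:+1/12 = 1/12; 3j²(3 1 2; 0 -1 1) = Δ·Π!·Σ² = 1/35  (sign -1)
I_A²/I_B² = (1/105)/(1/35) = 1/3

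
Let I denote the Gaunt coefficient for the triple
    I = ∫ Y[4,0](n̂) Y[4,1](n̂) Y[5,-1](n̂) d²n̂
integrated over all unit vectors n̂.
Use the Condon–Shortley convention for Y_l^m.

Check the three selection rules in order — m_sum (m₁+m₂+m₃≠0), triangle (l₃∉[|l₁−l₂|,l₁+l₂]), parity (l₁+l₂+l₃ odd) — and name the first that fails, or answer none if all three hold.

azimuthal sum: 0 + 1 − 1 = 0  ✓
0 ≤ 5 ≤ 8 (triangle on l)  ✓
L = 4 + 4 + 5 = 13 (odd)  ✗

parity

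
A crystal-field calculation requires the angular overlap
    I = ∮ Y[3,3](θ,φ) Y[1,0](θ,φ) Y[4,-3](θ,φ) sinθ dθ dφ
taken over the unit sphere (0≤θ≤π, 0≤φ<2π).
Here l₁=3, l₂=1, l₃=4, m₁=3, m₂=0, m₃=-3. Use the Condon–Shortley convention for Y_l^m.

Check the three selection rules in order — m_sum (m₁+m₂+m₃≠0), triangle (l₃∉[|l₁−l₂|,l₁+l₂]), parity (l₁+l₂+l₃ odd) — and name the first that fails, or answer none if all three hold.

m₁+m₂+m₃ = 3 + 0 − 3 = 0  ✓
triangle: |3−1|=2 ≤ l₃=4 ≤ 3+1=4  ✓
parity: l₁+l₂+l₃ = 8 is even  ✓

none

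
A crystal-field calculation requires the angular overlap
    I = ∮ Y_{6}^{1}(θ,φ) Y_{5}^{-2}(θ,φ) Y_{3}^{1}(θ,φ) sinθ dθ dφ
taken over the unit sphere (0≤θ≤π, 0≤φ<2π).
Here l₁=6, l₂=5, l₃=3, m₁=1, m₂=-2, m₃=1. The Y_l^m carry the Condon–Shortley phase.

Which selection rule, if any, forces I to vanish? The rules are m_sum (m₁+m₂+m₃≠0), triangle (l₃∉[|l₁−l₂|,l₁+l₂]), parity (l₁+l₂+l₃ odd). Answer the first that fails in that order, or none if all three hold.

Σmᵢ = 0  ✓
l₃∈[|l₁−l₂|,l₁+l₂]=[1,11], have l₃=3  ✓
Σlᵢ = 14 ⇒ even  ✓

none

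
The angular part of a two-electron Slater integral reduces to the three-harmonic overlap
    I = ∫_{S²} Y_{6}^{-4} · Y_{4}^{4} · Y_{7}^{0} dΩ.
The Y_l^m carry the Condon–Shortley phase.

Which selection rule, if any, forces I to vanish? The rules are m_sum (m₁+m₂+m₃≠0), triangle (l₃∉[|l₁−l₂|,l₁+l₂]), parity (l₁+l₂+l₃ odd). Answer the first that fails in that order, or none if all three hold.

parity

Σmᵢ = 0  ✓
l₃∈[|l₁−l₂|,l₁+l₂]=[2,10], have l₃=7  ✓
Σlᵢ = 17 ⇒ odd  ✗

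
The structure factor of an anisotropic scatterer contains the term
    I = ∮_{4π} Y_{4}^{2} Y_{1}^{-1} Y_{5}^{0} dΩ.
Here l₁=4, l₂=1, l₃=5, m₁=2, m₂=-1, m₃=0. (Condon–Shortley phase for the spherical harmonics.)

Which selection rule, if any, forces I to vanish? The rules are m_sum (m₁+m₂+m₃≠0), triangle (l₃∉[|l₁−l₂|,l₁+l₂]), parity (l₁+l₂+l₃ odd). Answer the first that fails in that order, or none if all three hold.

Σmᵢ = 1  ✗
l₃∈[|l₁−l₂|,l₁+l₂]=[3,5], have l₃=5
Σlᵢ = 10 ⇒ even

m_sum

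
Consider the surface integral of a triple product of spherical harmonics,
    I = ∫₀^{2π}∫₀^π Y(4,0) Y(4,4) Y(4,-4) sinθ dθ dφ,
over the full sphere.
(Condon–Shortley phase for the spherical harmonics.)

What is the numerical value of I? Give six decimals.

m-sum 0 ✓  L=12 even ✓  0≤4≤8 ✓
Π(2lᵢ+1) = 9×9×9 = 729
triangle coeff Δ(4,4,4) = 1/450450
Σ_t [0,4]: t=0:+1/13824 t=1:−1/216 t=2:+1/64 t=3:−1/216 t=4:+1/13824 = 5/768
(3j)²=18/1001 [(4 4 4; 0 0 0)], sign=+1
Σ_t [4,4]: t=4:+1/13824 = 1/13824
(3j)²=14/1287 [(4 4 4; 0 4 -4)], sign=+1
⇒ 4πI² = 2916/20449
I = (+1)√(2916/20449/(4π)) = 0.10652531

0.106525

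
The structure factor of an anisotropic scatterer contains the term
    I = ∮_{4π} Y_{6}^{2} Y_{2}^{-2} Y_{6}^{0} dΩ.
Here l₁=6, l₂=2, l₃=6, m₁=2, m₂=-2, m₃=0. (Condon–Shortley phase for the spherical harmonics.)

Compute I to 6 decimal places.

Checks pass: Σm=0; 14 even; l₃=6∈[4,8].
(2·6+1)(2·2+1)(2·6+1) = 845
Δ: 2! 10! 2! / 15! → 1/90090
sum: t=0:+1/69120 t=1:−1/14400 t=2:+1/69120 = -7/172800
3j²(6 2 6; 0 0 0) = Δ·Π!·Σ² = 14/715  (sign -1)
sum: t=0:+1/69120 = 1/69120
3j²(6 2 6; 2 -2 0) = Δ·Π!·Σ² = 4/143  (sign +1)
combine: 4πI² = 845·14/715·4/143 = 56/121
take √, sign -1: I = -0.19190947

-0.191909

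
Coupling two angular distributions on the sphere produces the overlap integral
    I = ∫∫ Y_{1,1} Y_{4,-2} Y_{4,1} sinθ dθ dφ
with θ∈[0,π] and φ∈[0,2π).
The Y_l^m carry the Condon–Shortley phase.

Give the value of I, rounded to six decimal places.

0.000000

L=9 odd ⇒ parity kills the (l;000) factor ⇒ I = 0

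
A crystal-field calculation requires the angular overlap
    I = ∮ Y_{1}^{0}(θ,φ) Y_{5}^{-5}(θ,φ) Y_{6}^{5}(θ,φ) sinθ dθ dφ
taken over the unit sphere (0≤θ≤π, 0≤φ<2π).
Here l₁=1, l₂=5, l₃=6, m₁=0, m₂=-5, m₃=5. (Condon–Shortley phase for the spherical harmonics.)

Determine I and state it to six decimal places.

-0.135514

Rules hold: Σm=0, L=12 even, 4≤6≤6.
N = 3·11·13 = 429
Δ = 0!·2!·10!/13! = 1/858
Racah Σ t=0..0: t=0:+1/14400 = 1/14400
⇒ 3j(1 5 6; 0 0 0)² = 6/143, sgn +1
Racah Σ t=0..0: t=0:+1/3628800 = 1/3628800
⇒ 3j(1 5 6; 0 -5 5)² = 1/78, sgn -1
4πI² = N·(3j₀)²·(3jₘ)² = 3/13
I = -1·√(0.230769/4π) = -0.13551395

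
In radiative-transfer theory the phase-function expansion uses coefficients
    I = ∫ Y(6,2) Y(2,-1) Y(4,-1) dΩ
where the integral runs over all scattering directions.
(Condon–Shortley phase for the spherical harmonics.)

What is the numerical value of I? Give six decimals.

0.238034

Rules hold: Σm=0, L=12 even, 4≤4≤8.
N = 13·5·9 = 585
Δ = 4!·8!·0!/13! = 1/6435
Racah Σ t=2..2: t=2:+1/2304 = 1/2304
⇒ 3j(6 2 4; 0 0 0)² = 5/143, sgn +1
Racah Σ t=1..1: t=1:−1/4320 = -1/4320
⇒ 3j(6 2 4; 2 -1 -1)² = 224/6435, sgn +1
4πI² = N·(3j₀)²·(3jₘ)² = 1120/1573
I = +1·√(0.712015/4π) = 0.23803440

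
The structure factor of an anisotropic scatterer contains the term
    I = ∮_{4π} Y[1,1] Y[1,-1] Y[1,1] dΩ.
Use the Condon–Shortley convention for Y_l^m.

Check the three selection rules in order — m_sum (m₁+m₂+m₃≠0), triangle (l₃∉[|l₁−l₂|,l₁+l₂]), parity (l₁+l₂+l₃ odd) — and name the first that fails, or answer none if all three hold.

Σmᵢ = 1  ✗
l₃∈[|l₁−l₂|,l₁+l₂]=[0,2], have l₃=1
Σlᵢ = 3 ⇒ odd

m_sum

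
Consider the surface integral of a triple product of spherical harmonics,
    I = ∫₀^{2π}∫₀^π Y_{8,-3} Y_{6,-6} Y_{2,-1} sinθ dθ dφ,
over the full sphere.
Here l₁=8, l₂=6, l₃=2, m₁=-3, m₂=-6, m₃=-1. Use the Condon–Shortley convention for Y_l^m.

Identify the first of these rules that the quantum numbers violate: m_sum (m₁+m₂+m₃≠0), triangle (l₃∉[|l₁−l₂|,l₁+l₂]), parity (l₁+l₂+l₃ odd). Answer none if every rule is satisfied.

m_sum

azimuthal sum: -3 − 6 − 1 = -10  ✗
2 ≤ 2 ≤ 14 (triangle on l)
L = 8 + 6 + 2 = 16 (even)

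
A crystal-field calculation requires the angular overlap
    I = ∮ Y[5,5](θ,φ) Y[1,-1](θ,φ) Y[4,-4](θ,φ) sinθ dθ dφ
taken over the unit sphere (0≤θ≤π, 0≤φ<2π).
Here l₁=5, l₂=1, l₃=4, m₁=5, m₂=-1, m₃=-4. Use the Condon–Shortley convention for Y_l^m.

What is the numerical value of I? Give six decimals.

-0.329416

Rules hold: Σm=0, L=10 even, 4≤4≤6.
N = 11·3·9 = 297
Δ = 2!·8!·0!/11! = 1/495
Racah Σ t=1..1: t=1:−1/576 = -1/576
⇒ 3j(5 1 4; 0 0 0)² = 5/99, sgn -1
Racah Σ t=0..0: t=0:+1/80640 = 1/80640
⇒ 3j(5 1 4; 5 -1 -4)² = 1/11, sgn +1
4πI² = N·(3j₀)²·(3jₘ)² = 15/11
I = -1·√(1.36364/4π) = -0.32941575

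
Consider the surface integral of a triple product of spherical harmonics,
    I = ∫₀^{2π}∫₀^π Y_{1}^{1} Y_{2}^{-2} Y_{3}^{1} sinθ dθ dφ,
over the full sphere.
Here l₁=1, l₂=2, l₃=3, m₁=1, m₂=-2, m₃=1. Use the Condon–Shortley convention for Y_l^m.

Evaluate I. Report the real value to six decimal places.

m-sum 0 ✓  L=6 even ✓  1≤3≤3 ✓
Π(2lᵢ+1) = 3×5×7 = 105
triangle coeff Δ(1,2,3) = 1/105
Σ_t [0,0]: t=0:+1/4 = 1/4
(3j)²=3/35 [(1 2 3; 0 0 0)], sign=-1
Σ_t [0,0]: t=0:+1/48 = 1/48
(3j)²=1/105 [(1 2 3; 1 -2 1)], sign=+1
⇒ 4πI² = 3/35
I = (-1)√(3/35/(4π)) = -0.08258890

-0.082589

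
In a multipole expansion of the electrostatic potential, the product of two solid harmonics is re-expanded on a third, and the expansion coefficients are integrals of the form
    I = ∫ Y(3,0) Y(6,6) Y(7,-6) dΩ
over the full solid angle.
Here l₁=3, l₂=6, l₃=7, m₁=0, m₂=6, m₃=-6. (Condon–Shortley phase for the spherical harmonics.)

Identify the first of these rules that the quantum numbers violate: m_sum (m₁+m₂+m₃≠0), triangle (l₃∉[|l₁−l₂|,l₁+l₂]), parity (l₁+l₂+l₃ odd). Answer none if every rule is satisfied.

Σmᵢ = 0  ✓
l₃∈[|l₁−l₂|,l₁+l₂]=[3,9], have l₃=7  ✓
Σlᵢ = 16 ⇒ even  ✓

none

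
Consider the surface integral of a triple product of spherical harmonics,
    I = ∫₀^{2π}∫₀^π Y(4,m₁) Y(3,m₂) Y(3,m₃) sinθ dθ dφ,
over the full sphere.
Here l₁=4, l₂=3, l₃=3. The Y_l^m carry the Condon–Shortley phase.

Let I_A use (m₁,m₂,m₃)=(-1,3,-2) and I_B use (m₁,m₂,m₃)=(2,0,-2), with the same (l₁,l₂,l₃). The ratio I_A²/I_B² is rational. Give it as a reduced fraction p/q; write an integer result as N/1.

Shared (l₁,l₂,l₃)=(4,3,3): N and (l;000)² cancel in I_A²/I_B².
A: Δ = 4!·4!·2!/11! = 1/34650; Racah Σ t=4..4: t=4:+1/288 = 1/288; ⇒ 3j(4 3 3; -1 3 -2)² = 5/231, sgn -1
B: Δ = 4!·4!·2!/11! = 1/34650; Racah Σ t=1..2: t=1:−1/72 t=2:+1/96 = -1/288; ⇒ 3j(4 3 3; 2 0 -2)² = 1/462, sgn +1
I_A²/I_B² = (5/231)/(1/462) = 10/1

10/1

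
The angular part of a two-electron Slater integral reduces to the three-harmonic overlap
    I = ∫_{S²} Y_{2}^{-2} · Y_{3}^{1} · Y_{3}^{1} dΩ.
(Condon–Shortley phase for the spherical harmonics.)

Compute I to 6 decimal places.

0.206013

Checks pass: Σm=0; 8 even; l₃=3∈[1,5].
(2·2+1)(2·3+1)(2·3+1) = 245
Δ: 2! 2! 4! / 9! → 1/3780
sum: t=0:+1/24 t=1:−1/4 t=2:+1/24 = -1/6
3j²(2 3 3; 0 0 0) = Δ·Π!·Σ² = 4/105  (sign +1)
sum: t=2:+1/16 = 1/16
3j²(2 3 3; -2 1 1) = Δ·Π!·Σ² = 2/35  (sign +1)
combine: 4πI² = 245·4/105·2/35 = 8/15
take √, sign +1: I = 0.20601291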